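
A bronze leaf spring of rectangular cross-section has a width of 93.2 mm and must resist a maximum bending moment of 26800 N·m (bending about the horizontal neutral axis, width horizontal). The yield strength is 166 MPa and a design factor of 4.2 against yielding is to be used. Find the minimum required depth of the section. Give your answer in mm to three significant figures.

h = 209 mm

σ_allow = 166/4.2 = 39.52 MPa.
For a rectangular section σ = 6M/(bh²), so h² = 6M/(b σ_allow) = 6×2.6800×10^7/(93.2×39.52) = 43650 mm².
h = 208.9 mm.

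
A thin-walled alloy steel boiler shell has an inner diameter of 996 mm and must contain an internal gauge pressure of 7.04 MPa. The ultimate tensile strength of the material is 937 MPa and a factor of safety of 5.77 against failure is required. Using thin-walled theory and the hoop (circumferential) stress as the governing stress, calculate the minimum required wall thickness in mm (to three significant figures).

σ_allow = 937/5.77 = 162.4 MPa.
Hoop stress σ_h = pD/(2t), so t = pD/(2σ_allow) = 7.04×996/(2×162.4) = 21.59 mm.

t = 21.6 mm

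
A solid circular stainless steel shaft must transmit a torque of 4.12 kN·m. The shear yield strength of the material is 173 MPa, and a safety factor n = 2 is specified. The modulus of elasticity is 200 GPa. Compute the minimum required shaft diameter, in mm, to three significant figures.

d = 62.4 mm

Allowable shear stress τ_allow = 173/2 = 86.50 MPa.
For a solid shaft τ = 16T/(πd³), so d³ = 16T/(π τ_allow) = 16×4120000/(π×86.50) = 242600 mm³.
d = (242600)^(1/3) = 62.37 mm.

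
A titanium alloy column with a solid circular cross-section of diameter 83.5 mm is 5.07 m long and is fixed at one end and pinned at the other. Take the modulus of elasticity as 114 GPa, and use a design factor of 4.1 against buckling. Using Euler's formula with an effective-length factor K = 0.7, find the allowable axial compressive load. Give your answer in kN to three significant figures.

I = πd⁴/64 = π×83.5⁴/64 = 2.386×10^6 mm⁴.
Effective length L_e = KL = 0.7×5.07 m = 3549 mm.
Euler critical load P_cr = π²EI/L_e² = π²×114000×2.386×10^6/3549² = 213200 N.
P_allow = P_cr/n = 213200/4.1 = 51990 N.

P_allow = 52.0 kN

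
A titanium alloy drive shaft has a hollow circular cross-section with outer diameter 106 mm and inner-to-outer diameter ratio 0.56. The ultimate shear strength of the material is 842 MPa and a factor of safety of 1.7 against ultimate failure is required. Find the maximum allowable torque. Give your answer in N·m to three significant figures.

T_allow = 1.04×10^5 N·m

τ_allow = 842/1.7 = 495.3 MPa.
For a hollow shaft T_allow = τ_allow·πd_o³(1−k⁴)/16 with 1−k⁴ = 0.9017, so πd_o³(1−k⁴)/16 = 210900 mm³.
T_allow = 495.3×210900 = 1.044×10^8 N·mm = 104400 N·m.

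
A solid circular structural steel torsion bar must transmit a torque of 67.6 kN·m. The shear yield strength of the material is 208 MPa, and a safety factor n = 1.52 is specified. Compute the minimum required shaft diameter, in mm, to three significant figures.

d = 136 mm

Allowable shear stress τ_allow = 208/1.52 = 136.8 MPa.
For a solid shaft τ = 16T/(πd³), so d³ = 16T/(π τ_allow) = 16×6.7600×10^7/(π×136.8) = 2.516×10^6 mm³.
d = (2.516×10^6)^(1/3) = 136.0 mm.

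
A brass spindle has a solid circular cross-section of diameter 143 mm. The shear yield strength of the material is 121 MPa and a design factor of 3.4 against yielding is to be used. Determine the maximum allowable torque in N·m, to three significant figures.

τ_allow = 121/3.4 = 35.59 MPa.
For a solid shaft T_allow = τ_allow·πd³/16; πd³/16 = π×143³/16 = 574200 mm³.
T_allow = 35.59×574200 = 2.043×10^7 N·mm = 20430 N·m.

T_allow = 20400 N·m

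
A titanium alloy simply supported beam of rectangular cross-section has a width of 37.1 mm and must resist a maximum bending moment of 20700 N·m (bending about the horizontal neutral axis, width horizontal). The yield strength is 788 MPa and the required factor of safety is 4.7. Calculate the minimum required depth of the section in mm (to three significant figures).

h = 141 mm

σ_allow = 788/4.7 = 167.7 MPa.
For a rectangular section σ = 6M/(bh²), so h² = 6M/(b σ_allow) = 6×2.0700×10^7/(37.1×167.7) = 19970 mm².
h = 141.3 mm.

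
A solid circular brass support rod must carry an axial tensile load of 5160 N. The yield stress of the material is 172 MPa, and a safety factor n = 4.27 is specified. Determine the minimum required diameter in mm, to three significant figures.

Allowable stress σ_allow = 172/4.27 = 40.28 MPa.
Required area A = F/σ_allow = 5160.0/40.28 = 128.1 mm².
A = πd²/4 → d = √(4A/π) = 12.77 mm.

d = 12.8 mm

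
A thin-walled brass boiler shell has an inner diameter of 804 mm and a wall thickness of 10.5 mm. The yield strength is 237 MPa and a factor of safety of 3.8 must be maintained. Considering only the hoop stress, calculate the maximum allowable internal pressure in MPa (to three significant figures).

σ_allow = 237/3.8 = 62.37 MPa.
σ_h = pD/(2t) → p_allow = 2σ_allow t/D = 2×62.37×10.5/804 = 1.629 MPa.

p_allow = 1.63 MPa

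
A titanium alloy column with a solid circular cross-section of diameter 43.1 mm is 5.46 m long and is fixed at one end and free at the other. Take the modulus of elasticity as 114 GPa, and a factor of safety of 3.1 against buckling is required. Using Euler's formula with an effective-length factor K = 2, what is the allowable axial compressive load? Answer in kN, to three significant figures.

I = πd⁴/64 = π×43.1⁴/64 = 169400 mm⁴.
Effective length L_e = KL = 2×5.46 m = 10920 mm.
Euler critical load P_cr = π²EI/L_e² = π²×114000×169400/10920² = 1598 N.
P_allow = P_cr/n = 1598/3.1 = 515.6 N.

P_allow = 0.516 kN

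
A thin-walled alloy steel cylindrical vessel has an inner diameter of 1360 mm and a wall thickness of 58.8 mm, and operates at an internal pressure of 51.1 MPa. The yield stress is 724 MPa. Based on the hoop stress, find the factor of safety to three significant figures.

σ_h = pD/(2t) = 51.1×1360/(2×58.8) = 591.0 MPa.
n = 724/591.0 = 1.225.

n = 1.23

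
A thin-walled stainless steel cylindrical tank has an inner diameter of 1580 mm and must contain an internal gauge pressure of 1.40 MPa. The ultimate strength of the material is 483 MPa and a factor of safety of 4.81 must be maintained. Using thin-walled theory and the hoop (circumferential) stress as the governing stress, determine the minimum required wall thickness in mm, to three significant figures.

t = 11.0 mm

σ_allow = 483/4.81 = 100.4 MPa.
Hoop stress σ_h = pD/(2t), so t = pD/(2σ_allow) = 1.40×1580/(2×100.4) = 11.01 mm.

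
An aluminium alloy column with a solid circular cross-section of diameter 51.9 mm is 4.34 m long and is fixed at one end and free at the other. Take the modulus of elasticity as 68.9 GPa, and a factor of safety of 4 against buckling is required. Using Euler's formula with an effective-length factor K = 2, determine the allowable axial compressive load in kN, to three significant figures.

I = πd⁴/64 = π×51.9⁴/64 = 356200 mm⁴.
Effective length L_e = KL = 2×4.34 m = 8680 mm.
Euler critical load P_cr = π²EI/L_e² = π²×68900×356200/8680² = 3215 N.
P_allow = P_cr/n = 3215/4 = 803.6 N.

P_allow = 0.804 kN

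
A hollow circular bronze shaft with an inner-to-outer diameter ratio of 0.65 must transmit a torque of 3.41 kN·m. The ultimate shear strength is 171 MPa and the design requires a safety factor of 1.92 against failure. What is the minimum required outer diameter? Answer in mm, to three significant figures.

d_o = 61.9 mm

τ_allow = 171/1.92 = 89.06 MPa.
For a hollow shaft τ = 16T/[πd_o³(1−k⁴)] with k = 0.65, so 1−k⁴ = 0.8215.
d_o³ = 16T/[π τ_allow (1−k⁴)] = 16×3410000/(π×89.06×0.8215) = 237400 mm³.
d_o = 61.92 mm.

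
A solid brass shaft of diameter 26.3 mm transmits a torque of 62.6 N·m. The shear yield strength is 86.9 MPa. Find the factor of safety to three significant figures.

n = 4.96

τ = 16T/(πd³) = 16×62600/(π×26.3³) = 17.53 MPa.
n = τ_limit/τ = 86.9/17.53 = 4.958.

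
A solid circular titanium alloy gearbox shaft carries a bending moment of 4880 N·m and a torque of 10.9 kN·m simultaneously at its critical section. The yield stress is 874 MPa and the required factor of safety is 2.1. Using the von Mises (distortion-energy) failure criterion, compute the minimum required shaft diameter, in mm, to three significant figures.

σ_allow = σ_y/n = 874/2.1 = 416.2 MPa.
For a solid shaft σ_b = 32M/(πd³) and τ = 16T/(πd³), so the von Mises stress is σ' = (16/πd³)·√(4M²+3T²).
√(4M²+3T²) = √(4×(4.880×10^6)² + 3×(1.090×10^7)²) = 2.125×10^7 N·mm.
d³ = 16×2.125×10^7/(π×416.2) = 260100 mm³.
d = 63.83 mm.

d = 63.8 mm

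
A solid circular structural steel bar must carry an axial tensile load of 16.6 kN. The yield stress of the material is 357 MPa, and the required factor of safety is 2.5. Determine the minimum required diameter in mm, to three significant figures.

Allowable stress σ_allow = 357/2.5 = 142.8 MPa.
Required area A = F/σ_allow = 16600/142.8 = 116.2 mm².
A = πd²/4 → d = √(4A/π) = 12.17 mm.

d = 12.2 mm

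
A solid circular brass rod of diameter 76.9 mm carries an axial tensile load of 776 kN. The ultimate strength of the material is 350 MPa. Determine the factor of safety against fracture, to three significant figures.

A = πd²/4 = 4645 mm².
σ = F/A = 776000/4645 = 167.1 MPa.
n = 350/167.1 = 2.095.

n = 2.09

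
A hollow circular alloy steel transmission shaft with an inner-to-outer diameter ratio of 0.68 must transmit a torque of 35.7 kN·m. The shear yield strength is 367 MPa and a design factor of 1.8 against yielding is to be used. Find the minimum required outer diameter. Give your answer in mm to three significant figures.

d_o = 104 mm

τ_allow = 367/1.8 = 203.9 MPa.
For a hollow shaft τ = 16T/[πd_o³(1−k⁴)] with k = 0.68, so 1−k⁴ = 0.7862.
d_o³ = 16T/[π τ_allow (1−k⁴)] = 16×3.5700×10^7/(π×203.9×0.7862) = 1.134×10^6 mm³.
d_o = 104.3 mm.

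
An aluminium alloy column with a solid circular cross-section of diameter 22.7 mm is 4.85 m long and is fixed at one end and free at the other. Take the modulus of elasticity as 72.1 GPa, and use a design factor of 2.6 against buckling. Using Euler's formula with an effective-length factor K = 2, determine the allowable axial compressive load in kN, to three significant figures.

I = πd⁴/64 = π×22.7⁴/64 = 13030 mm⁴.
Effective length L_e = KL = 2×4.85 m = 9700 mm.
Euler critical load P_cr = π²EI/L_e² = π²×72100×13030/9700² = 98.57 N.
P_allow = P_cr/n = 98.57/2.6 = 37.91 N.

P_allow = 0.0379 kN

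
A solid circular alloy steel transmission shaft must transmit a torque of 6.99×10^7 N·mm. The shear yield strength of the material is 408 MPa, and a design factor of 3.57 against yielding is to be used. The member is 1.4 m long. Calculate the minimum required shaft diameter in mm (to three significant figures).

Allowable shear stress τ_allow = 408/3.57 = 114.3 MPa.
For a solid shaft τ = 16T/(πd³), so d³ = 16T/(π τ_allow) = 16×6.9900×10^7/(π×114.3) = 3.115×10^6 mm³.
d = (3.115×10^6)^(1/3) = 146.0 mm.

d = 146 mm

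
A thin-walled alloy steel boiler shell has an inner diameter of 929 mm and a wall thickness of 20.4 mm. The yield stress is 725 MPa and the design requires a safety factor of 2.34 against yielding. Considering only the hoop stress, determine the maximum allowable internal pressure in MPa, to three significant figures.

p_allow = 13.6 MPa

σ_allow = 725/2.34 = 309.8 MPa.
σ_h = pD/(2t) → p_allow = 2σ_allow t/D = 2×309.8×20.4/929 = 13.61 MPa.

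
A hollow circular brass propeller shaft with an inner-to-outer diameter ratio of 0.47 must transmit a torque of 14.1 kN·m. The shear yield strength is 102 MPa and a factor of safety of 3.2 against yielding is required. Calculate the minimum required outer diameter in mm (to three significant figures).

d_o = 133 mm

τ_allow = 102/3.2 = 31.88 MPa.
For a hollow shaft τ = 16T/[πd_o³(1−k⁴)] with k = 0.47, so 1−k⁴ = 0.9512.
d_o³ = 16T/[π τ_allow (1−k⁴)] = 16×1.4100×10^7/(π×31.88×0.9512) = 2.368×10^6 mm³.
d_o = 133.3 mm.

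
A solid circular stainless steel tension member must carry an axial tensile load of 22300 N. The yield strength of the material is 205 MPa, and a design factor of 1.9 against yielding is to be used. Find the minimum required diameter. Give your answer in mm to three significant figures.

Allowable stress σ_allow = 205/1.9 = 107.9 MPa.
Required area A = F/σ_allow = 22300/107.9 = 206.7 mm².
A = πd²/4 → d = √(4A/π) = 16.22 mm.

d = 16.2 mm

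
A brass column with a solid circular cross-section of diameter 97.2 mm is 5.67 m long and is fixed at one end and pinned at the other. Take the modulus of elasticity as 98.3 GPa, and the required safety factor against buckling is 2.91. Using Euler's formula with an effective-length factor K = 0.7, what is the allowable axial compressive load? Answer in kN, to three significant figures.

P_allow = 92.7 kN

I = πd⁴/64 = π×97.2⁴/64 = 4.382×10^6 mm⁴.
Effective length L_e = KL = 0.7×5.67 m = 3969 mm.
Euler critical load P_cr = π²EI/L_e² = π²×98300×4.382×10^6/3969² = 269900 N.
P_allow = P_cr/n = 269900/2.91 = 92730 N.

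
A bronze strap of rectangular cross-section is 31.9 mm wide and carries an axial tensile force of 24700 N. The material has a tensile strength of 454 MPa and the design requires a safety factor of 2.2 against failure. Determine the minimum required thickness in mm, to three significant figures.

σ_allow = 454/2.2 = 206.4 MPa.
Required area A = F/σ_allow = 24700/206.4 = 119.7 mm².
t = A/w = 119.7/31.9 = 3.752 mm.

t = 3.75 mm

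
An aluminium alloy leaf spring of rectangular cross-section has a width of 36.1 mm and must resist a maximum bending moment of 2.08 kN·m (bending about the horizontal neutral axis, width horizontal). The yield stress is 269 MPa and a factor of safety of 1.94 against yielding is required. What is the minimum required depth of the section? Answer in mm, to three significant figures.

σ_allow = 269/1.94 = 138.7 MPa.
For a rectangular section σ = 6M/(bh²), so h² = 6M/(b σ_allow) = 6×2080000/(36.1×138.7) = 2493 mm².
h = 49.93 mm.

h = 49.9 mm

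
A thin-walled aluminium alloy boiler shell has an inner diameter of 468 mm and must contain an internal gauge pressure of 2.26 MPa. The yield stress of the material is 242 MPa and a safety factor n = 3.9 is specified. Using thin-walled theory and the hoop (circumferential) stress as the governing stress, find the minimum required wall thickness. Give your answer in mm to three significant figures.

σ_allow = 242/3.9 = 62.05 MPa.
Hoop stress σ_h = pD/(2t), so t = pD/(2σ_allow) = 2.26×468/(2×62.05) = 8.523 mm.

t = 8.52 mm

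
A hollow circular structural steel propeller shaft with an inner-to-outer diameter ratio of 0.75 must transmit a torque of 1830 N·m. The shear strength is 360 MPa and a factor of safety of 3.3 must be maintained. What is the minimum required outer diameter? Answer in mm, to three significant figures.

τ_allow = 360/3.3 = 109.1 MPa.
For a hollow shaft τ = 16T/[πd_o³(1−k⁴)] with k = 0.75, so 1−k⁴ = 0.6836.
d_o³ = 16T/[π τ_allow (1−k⁴)] = 16×1830000/(π×109.1×0.6836) = 125000 mm³.
d_o = 50.00 mm.

d_o = 50.0 mm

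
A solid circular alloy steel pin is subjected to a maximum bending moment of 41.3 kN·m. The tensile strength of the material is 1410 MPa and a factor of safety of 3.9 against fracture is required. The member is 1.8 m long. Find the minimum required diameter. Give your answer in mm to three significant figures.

σ_allow = 1410/3.9 = 361.5 MPa.
For a solid circular section σ = 32M/(πd³), so d³ = 32M/(π σ_allow) = 32×4.1300×10^7/(π×361.5) = 1.164×10^6 mm³.
d = 105.2 mm.

d = 105 mm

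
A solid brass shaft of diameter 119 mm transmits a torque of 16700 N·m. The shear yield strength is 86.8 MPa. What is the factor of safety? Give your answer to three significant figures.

τ = 16T/(πd³) = 16×1.6700×10^7/(π×119³) = 50.47 MPa.
n = τ_limit/τ = 86.8/50.47 = 1.720.

n = 1.72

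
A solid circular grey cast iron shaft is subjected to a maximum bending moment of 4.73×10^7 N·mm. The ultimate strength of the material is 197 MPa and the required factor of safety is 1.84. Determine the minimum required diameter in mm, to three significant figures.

σ_allow = 197/1.84 = 107.1 MPa.
For a solid circular section σ = 32M/(πd³), so d³ = 32M/(π σ_allow) = 32×4.7300×10^7/(π×107.1) = 4.500×10^6 mm³.
d = 165.1 mm.

d = 165 mm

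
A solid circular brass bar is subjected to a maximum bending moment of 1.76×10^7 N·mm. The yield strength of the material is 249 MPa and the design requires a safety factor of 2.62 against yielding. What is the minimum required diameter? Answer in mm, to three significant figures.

σ_allow = 249/2.62 = 95.04 MPa.
For a solid circular section σ = 32M/(πd³), so d³ = 32M/(π σ_allow) = 32×1.7600×10^7/(π×95.04) = 1.886×10^6 mm³.
d = 123.6 mm.

d = 124 mm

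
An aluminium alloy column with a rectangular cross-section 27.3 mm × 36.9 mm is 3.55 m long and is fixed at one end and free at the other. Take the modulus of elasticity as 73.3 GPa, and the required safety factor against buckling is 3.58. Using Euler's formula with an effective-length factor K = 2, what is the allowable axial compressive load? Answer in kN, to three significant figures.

P_allow = 0.251 kN

Buckling occurs about the weak axis: I_min = h·b³/12 = 36.9×27.3³/12 = 62570 mm⁴ (b = 27.3 mm is the smaller dimension).
Effective length L_e = KL = 2×3.55 m = 7100 mm.
Euler critical load P_cr = π²EI/L_e² = π²×73300×62570/7100² = 897.9 N.
P_allow = P_cr/n = 897.9/3.58 = 250.8 N.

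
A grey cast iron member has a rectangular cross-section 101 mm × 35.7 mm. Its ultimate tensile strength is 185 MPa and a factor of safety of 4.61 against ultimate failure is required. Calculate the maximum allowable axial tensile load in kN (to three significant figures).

σ_allow = 185/4.61 = 40.13 MPa.
A = 101×35.7 = 3606 mm².
F_allow = σ_allow × A = 40.13×3606 = 144700 N.

F_allow = 145 kN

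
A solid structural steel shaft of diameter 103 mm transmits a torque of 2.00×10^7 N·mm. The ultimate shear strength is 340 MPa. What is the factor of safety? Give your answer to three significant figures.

τ = 16T/(πd³) = 16×2.0000×10^7/(π×103³) = 93.22 MPa.
n = τ_limit/τ = 340/93.22 = 3.647.

n = 3.65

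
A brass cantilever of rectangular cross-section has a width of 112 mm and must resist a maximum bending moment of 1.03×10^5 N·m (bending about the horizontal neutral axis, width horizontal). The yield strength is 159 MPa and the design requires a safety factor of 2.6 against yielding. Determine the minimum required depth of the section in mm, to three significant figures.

h = 300 mm

σ_allow = 159/2.6 = 61.15 MPa.
For a rectangular section σ = 6M/(bh²), so h² = 6M/(b σ_allow) = 6×1.0300×10^8/(112×61.15) = 90230 mm².
h = 300.4 mm.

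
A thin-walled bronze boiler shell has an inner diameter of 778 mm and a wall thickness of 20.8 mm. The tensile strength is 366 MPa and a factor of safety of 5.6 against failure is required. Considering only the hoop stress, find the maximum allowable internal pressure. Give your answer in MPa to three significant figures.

σ_allow = 366/5.6 = 65.36 MPa.
σ_h = pD/(2t) → p_allow = 2σ_allow t/D = 2×65.36×20.8/778 = 3.495 MPa.

p_allow = 3.49 MPa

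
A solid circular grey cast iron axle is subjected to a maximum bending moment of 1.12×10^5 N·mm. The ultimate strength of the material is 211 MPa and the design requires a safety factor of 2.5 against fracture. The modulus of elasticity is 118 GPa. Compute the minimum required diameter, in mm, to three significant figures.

d = 23.8 mm

σ_allow = 211/2.5 = 84.40 MPa.
For a solid circular section σ = 32M/(πd³), so d³ = 32M/(π σ_allow) = 32×112000/(π×84.40) = 13520 mm³.
d = 23.82 mm.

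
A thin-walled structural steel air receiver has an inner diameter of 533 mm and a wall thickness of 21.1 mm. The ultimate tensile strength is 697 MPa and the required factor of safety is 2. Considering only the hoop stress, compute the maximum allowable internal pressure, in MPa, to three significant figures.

p_allow = 27.6 MPa

σ_allow = 697/2 = 348.5 MPa.
σ_h = pD/(2t) → p_allow = 2σ_allow t/D = 2×348.5×21.1/533 = 27.59 MPa.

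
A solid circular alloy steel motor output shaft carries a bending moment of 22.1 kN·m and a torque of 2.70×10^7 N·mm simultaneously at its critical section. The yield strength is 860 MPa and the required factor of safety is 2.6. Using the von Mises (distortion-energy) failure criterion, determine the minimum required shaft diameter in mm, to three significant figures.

d = 99.7 mm

σ_allow = σ_y/n = 860/2.6 = 330.8 MPa.
For a solid shaft σ_b = 32M/(πd³) and τ = 16T/(πd³), so the von Mises stress is σ' = (16/πd³)·√(4M²+3T²).
√(4M²+3T²) = √(4×(2.210×10^7)² + 3×(2.700×10^7)²) = 6.435×10^7 N·mm.
d³ = 16×6.435×10^7/(π×330.8) = 990800 mm³.
d = 99.69 mm.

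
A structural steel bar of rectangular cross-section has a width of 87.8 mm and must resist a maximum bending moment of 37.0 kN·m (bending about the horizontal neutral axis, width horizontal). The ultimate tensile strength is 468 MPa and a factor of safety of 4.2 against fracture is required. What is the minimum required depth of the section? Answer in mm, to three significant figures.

h = 151 mm

σ_allow = 468/4.2 = 111.4 MPa.
For a rectangular section σ = 6M/(bh²), so h² = 6M/(b σ_allow) = 6×3.7000×10^7/(87.8×111.4) = 22690 mm².
h = 150.6 mm.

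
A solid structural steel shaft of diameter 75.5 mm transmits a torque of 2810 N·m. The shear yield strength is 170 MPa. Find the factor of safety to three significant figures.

n = 5.11

τ = 16T/(πd³) = 16×2810000/(π×75.5³) = 33.25 MPa.
n = τ_limit/τ = 170/33.25 = 5.112.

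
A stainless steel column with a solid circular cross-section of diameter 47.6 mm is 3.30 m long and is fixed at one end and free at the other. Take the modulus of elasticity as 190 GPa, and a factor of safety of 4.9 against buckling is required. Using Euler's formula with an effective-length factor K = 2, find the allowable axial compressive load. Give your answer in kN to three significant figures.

I = πd⁴/64 = π×47.6⁴/64 = 252000 mm⁴.
Effective length L_e = KL = 2×3.30 m = 6600 mm.
Euler critical load P_cr = π²EI/L_e² = π²×190000×252000/6600² = 10850 N.
P_allow = P_cr/n = 10850/4.9 = 2214 N.

P_allow = 2.21 kN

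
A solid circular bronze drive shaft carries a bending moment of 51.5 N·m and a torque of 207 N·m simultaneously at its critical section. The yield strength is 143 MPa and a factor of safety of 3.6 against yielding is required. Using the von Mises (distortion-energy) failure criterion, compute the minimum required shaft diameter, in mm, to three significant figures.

σ_allow = σ_y/n = 143/3.6 = 39.72 MPa.
For a solid shaft σ_b = 32M/(πd³) and τ = 16T/(πd³), so the von Mises stress is σ' = (16/πd³)·√(4M²+3T²).
√(4M²+3T²) = √(4×(51500)² + 3×(207000)²) = 373000 N·mm.
d³ = 16×373000/(π×39.72) = 47830 mm³.
d = 36.30 mm.

d = 36.3 mm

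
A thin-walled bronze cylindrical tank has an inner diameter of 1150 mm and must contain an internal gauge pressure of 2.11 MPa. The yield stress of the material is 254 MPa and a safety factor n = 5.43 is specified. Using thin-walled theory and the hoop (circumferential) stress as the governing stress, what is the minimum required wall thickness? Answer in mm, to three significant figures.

t = 25.9 mm

σ_allow = 254/5.43 = 46.78 MPa.
Hoop stress σ_h = pD/(2t), so t = pD/(2σ_allow) = 2.11×1150/(2×46.78) = 25.94 mm.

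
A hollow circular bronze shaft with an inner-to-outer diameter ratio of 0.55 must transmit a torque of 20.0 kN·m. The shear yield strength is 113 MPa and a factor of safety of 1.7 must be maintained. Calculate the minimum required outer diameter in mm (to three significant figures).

τ_allow = 113/1.7 = 66.47 MPa.
For a hollow shaft τ = 16T/[πd_o³(1−k⁴)] with k = 0.55, so 1−k⁴ = 0.9085.
d_o³ = 16T/[π τ_allow (1−k⁴)] = 16×2.0000×10^7/(π×66.47×0.9085) = 1.687×10^6 mm³.
d_o = 119.0 mm.

d_o = 119 mm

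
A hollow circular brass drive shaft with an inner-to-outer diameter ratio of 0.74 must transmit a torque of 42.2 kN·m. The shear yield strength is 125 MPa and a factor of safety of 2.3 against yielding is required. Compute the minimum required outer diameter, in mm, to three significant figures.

τ_allow = 125/2.3 = 54.35 MPa.
For a hollow shaft τ = 16T/[πd_o³(1−k⁴)] with k = 0.74, so 1−k⁴ = 0.7001.
d_o³ = 16T/[π τ_allow (1−k⁴)] = 16×4.2200×10^7/(π×54.35×0.7001) = 5.648×10^6 mm³.
d_o = 178.1 mm.

d_o = 178 mm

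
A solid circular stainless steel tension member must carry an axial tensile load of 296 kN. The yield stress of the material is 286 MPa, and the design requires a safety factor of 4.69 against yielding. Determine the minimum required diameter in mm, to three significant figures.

Allowable stress σ_allow = 286/4.69 = 60.98 MPa.
Required area A = F/σ_allow = 296000/60.98 = 4854 mm².
A = πd²/4 → d = √(4A/π) = 78.61 mm.

d = 78.6 mm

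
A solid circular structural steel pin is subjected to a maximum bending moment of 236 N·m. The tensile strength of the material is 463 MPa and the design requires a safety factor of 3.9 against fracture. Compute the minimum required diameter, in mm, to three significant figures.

σ_allow = 463/3.9 = 118.7 MPa.
For a solid circular section σ = 32M/(πd³), so d³ = 32M/(π σ_allow) = 32×236000/(π×118.7) = 20250 mm³.
d = 27.26 mm.

d = 27.3 mm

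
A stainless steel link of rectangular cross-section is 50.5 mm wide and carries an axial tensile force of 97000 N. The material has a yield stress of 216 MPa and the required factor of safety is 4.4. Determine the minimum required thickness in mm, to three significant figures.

t = 39.1 mm

σ_allow = 216/4.4 = 49.09 MPa.
Required area A = F/σ_allow = 97000/49.09 = 1976 mm².
t = A/w = 1976/50.5 = 39.13 mm.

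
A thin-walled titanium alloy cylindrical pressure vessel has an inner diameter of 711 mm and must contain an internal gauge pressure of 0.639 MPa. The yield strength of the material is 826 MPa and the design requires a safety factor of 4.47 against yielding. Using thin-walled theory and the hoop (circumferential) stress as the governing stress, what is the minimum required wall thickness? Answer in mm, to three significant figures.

t = 1.23 mm

σ_allow = 826/4.47 = 184.8 MPa.
Hoop stress σ_h = pD/(2t), so t = pD/(2σ_allow) = 0.639×711/(2×184.8) = 1.229 mm.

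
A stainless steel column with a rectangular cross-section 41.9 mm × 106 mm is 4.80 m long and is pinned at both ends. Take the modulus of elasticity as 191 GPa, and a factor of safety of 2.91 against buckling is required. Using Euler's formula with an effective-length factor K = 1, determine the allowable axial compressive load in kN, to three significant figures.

P_allow = 18.3 kN

Buckling occurs about the weak axis: I_min = h·b³/12 = 106×41.9³/12 = 649800 mm⁴ (b = 41.9 mm is the smaller dimension).
Effective length L_e = KL = 1×4.80 m = 4800 mm.
Euler critical load P_cr = π²EI/L_e² = π²×191000×649800/4800² = 53160 N.
P_allow = P_cr/n = 53160/2.91 = 18270 N.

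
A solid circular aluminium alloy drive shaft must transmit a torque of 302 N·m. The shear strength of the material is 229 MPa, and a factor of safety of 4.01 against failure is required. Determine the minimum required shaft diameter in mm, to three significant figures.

Allowable shear stress τ_allow = 229/4.01 = 57.11 MPa.
For a solid shaft τ = 16T/(πd³), so d³ = 16T/(π τ_allow) = 16×302000/(π×57.11) = 26930 mm³.
d = (26930)^(1/3) = 29.98 mm.

d = 30.0 mm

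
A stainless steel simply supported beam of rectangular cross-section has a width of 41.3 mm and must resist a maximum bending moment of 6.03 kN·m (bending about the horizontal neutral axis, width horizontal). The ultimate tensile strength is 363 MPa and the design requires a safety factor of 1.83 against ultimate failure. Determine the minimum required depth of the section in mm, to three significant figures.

h = 66.5 mm

σ_allow = 363/1.83 = 198.4 MPa.
For a rectangular section σ = 6M/(bh²), so h² = 6M/(b σ_allow) = 6×6030000/(41.3×198.4) = 4416 mm².
h = 66.46 mm.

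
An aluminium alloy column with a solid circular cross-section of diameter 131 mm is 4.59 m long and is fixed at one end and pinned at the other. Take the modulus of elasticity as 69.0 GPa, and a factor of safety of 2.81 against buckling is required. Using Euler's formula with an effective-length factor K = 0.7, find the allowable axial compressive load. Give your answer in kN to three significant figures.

I = πd⁴/64 = π×131⁴/64 = 1.446×10^7 mm⁴.
Effective length L_e = KL = 0.7×4.59 m = 3213 mm.
Euler critical load P_cr = π²EI/L_e² = π²×69000×1.446×10^7/3213² = 953600 N.
P_allow = P_cr/n = 953600/2.81 = 339400 N.

P_allow = 339 kN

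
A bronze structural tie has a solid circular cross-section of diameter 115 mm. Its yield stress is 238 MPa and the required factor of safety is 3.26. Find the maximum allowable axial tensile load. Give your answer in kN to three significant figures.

σ_allow = 238/3.26 = 73.01 MPa.
A = πd²/4 = π×115²/4 = 10390 mm².
F_allow = σ_allow × A = 73.01×10390 = 758300 N.

F_allow = 758 kN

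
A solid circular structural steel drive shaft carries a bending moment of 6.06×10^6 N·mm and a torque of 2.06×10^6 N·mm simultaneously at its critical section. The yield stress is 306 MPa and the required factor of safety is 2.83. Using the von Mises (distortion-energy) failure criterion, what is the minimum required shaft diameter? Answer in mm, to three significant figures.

σ_allow = σ_y/n = 306/2.83 = 108.1 MPa.
For a solid shaft σ_b = 32M/(πd³) and τ = 16T/(πd³), so the von Mises stress is σ' = (16/πd³)·√(4M²+3T²).
√(4M²+3T²) = √(4×(6.060×10^6)² + 3×(2.060×10^6)²) = 1.263×10^7 N·mm.
d³ = 16×1.263×10^7/(π×108.1) = 595100 mm³.
d = 84.11 mm.

d = 84.1 mm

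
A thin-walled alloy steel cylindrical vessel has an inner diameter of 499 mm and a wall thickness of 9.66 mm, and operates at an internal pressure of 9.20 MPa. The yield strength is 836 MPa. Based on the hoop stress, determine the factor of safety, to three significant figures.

σ_h = pD/(2t) = 9.20×499/(2×9.66) = 237.6 MPa.
n = 836/237.6 = 3.518.

n = 3.52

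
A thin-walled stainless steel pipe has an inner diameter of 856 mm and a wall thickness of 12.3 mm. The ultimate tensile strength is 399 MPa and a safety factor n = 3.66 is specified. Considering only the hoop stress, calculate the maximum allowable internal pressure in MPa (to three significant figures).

p_allow = 3.13 MPa

σ_allow = 399/3.66 = 109.0 MPa.
σ_h = pD/(2t) → p_allow = 2σ_allow t/D = 2×109.0×12.3/856 = 3.133 MPa.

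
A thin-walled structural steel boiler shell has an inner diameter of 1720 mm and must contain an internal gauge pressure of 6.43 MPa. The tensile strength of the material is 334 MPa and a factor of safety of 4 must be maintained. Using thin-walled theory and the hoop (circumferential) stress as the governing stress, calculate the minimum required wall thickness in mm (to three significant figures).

t = 66.2 mm

σ_allow = 334/4 = 83.50 MPa.
Hoop stress σ_h = pD/(2t), so t = pD/(2σ_allow) = 6.43×1720/(2×83.50) = 66.23 mm.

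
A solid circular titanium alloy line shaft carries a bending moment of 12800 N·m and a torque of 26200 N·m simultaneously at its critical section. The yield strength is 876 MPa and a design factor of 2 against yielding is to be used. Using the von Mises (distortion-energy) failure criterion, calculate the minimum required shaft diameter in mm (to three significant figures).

σ_allow = σ_y/n = 876/2 = 438.0 MPa.
For a solid shaft σ_b = 32M/(πd³) and τ = 16T/(πd³), so the von Mises stress is σ' = (16/πd³)·√(4M²+3T²).
√(4M²+3T²) = √(4×(1.280×10^7)² + 3×(2.620×10^7)²) = 5.210×10^7 N·mm.
d³ = 16×5.210×10^7/(π×438.0) = 605800 mm³.
d = 84.62 mm.

d = 84.6 mm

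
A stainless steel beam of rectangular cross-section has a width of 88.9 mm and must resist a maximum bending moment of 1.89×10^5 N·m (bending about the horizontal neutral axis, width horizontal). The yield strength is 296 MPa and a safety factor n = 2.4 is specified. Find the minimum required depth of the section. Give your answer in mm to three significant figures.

h = 322 mm

σ_allow = 296/2.4 = 123.3 MPa.
For a rectangular section σ = 6M/(bh²), so h² = 6M/(b σ_allow) = 6×1.8900×10^8/(88.9×123.3) = 103400 mm².
h = 321.6 mm.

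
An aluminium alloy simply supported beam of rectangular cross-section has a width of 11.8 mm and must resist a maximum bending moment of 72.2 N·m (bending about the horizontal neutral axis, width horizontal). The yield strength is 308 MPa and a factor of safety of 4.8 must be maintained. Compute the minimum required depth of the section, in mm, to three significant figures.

h = 23.9 mm

σ_allow = 308/4.8 = 64.17 MPa.
For a rectangular section σ = 6M/(bh²), so h² = 6M/(b σ_allow) = 6×72200/(11.8×64.17) = 572.1 mm².
h = 23.92 mm.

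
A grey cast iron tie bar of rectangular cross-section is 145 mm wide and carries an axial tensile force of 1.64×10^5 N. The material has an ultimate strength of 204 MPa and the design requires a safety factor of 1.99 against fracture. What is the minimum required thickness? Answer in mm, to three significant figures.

σ_allow = 204/1.99 = 102.5 MPa.
Required area A = F/σ_allow = 164000/102.5 = 1600 mm².
t = A/w = 1600/145 = 11.03 mm.

t = 11.0 mm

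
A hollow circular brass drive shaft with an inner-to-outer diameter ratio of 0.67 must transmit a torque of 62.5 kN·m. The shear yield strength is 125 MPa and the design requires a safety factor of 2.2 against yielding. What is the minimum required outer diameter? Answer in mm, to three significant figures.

d_o = 191 mm

τ_allow = 125/2.2 = 56.82 MPa.
For a hollow shaft τ = 16T/[πd_o³(1−k⁴)] with k = 0.67, so 1−k⁴ = 0.7985.
d_o³ = 16T/[π τ_allow (1−k⁴)] = 16×6.2500×10^7/(π×56.82×0.7985) = 7.016×10^6 mm³.
d_o = 191.4 mm.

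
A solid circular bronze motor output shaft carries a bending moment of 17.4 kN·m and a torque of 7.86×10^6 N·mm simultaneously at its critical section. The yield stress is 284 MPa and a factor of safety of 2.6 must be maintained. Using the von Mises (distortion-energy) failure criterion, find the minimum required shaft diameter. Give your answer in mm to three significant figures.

d = 120 mm

σ_allow = σ_y/n = 284/2.6 = 109.2 MPa.
For a solid shaft σ_b = 32M/(πd³) and τ = 16T/(πd³), so the von Mises stress is σ' = (16/πd³)·√(4M²+3T²).
√(4M²+3T²) = √(4×(1.740×10^7)² + 3×(7.860×10^6)²) = 3.737×10^7 N·mm.
d³ = 16×3.737×10^7/(π×109.2) = 1.742×10^6 mm³.
d = 120.3 mm.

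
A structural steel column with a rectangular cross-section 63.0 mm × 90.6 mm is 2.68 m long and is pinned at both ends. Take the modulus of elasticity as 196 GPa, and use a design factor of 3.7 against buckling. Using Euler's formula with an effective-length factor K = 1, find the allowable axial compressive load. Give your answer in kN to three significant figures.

P_allow = 137 kN

Buckling occurs about the weak axis: I_min = h·b³/12 = 90.6×63.0³/12 = 1.888×10^6 mm⁴ (b = 63.0 mm is the smaller dimension).
Effective length L_e = KL = 1×2.68 m = 2680 mm.
Euler critical load P_cr = π²EI/L_e² = π²×196000×1.888×10^6/2680² = 508500 N.
P_allow = P_cr/n = 508500/3.7 = 137400 N.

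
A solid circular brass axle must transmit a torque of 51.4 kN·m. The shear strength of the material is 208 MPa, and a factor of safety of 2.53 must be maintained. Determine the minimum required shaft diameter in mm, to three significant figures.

Allowable shear stress τ_allow = 208/2.53 = 82.21 MPa.
For a solid shaft τ = 16T/(πd³), so d³ = 16T/(π τ_allow) = 16×5.1400×10^7/(π×82.21) = 3.184×10^6 mm³.
d = (3.184×10^6)^(1/3) = 147.1 mm.

d = 147 mm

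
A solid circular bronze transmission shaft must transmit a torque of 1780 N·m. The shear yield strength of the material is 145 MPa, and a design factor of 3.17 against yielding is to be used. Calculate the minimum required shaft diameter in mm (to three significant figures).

Allowable shear stress τ_allow = 145/3.17 = 45.74 MPa.
For a solid shaft τ = 16T/(πd³), so d³ = 16T/(π τ_allow) = 16×1780000/(π×45.74) = 198200 mm³.
d = (198200)^(1/3) = 58.30 mm.

d = 58.3 mm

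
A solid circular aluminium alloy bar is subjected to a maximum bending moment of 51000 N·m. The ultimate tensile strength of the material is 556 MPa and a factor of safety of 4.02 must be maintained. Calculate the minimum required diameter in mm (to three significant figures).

d = 155 mm

σ_allow = 556/4.02 = 138.3 MPa.
For a solid circular section σ = 32M/(πd³), so d³ = 32M/(π σ_allow) = 32×5.1000×10^7/(π×138.3) = 3.756×10^6 mm³.
d = 155.4 mm.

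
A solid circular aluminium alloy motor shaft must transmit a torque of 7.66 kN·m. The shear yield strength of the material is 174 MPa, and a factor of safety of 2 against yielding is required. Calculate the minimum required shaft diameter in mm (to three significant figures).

Allowable shear stress τ_allow = 174/2 = 87.00 MPa.
For a solid shaft τ = 16T/(πd³), so d³ = 16T/(π τ_allow) = 16×7660000/(π×87.00) = 448400 mm³.
d = (448400)^(1/3) = 76.54 mm.

d = 76.5 mm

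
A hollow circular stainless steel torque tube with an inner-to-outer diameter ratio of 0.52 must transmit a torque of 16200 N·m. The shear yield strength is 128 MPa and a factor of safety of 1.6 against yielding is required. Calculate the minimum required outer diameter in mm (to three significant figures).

d_o = 104 mm

τ_allow = 128/1.6 = 80.00 MPa.
For a hollow shaft τ = 16T/[πd_o³(1−k⁴)] with k = 0.52, so 1−k⁴ = 0.9269.
d_o³ = 16T/[π τ_allow (1−k⁴)] = 16×1.6200×10^7/(π×80.00×0.9269) = 1.113×10^6 mm³.
d_o = 103.6 mm.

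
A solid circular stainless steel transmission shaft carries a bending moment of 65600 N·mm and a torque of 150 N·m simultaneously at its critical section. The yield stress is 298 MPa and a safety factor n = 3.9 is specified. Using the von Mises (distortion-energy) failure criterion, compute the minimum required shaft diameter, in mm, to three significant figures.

d = 26.9 mm

σ_allow = σ_y/n = 298/3.9 = 76.41 MPa.
For a solid shaft σ_b = 32M/(πd³) and τ = 16T/(πd³), so the von Mises stress is σ' = (16/πd³)·√(4M²+3T²).
√(4M²+3T²) = √(4×(65600)² + 3×(150000)²) = 291100 N·mm.
d³ = 16×291100/(π×76.41) = 19400 mm³.
d = 26.87 mm.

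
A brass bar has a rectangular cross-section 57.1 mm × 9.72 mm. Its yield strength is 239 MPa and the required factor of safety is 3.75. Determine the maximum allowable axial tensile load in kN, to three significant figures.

σ_allow = 239/3.75 = 63.73 MPa.
A = 57.1×9.72 = 555.0 mm².
F_allow = σ_allow × A = 63.73×555.0 = 35370 N.

F_allow = 35.4 kN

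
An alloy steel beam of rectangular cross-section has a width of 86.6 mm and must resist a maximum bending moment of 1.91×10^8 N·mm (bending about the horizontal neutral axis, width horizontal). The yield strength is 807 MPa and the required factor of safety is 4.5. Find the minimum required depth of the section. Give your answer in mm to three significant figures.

σ_allow = 807/4.5 = 179.3 MPa.
For a rectangular section σ = 6M/(bh²), so h² = 6M/(b σ_allow) = 6×1.9100×10^8/(86.6×179.3) = 73790 mm².
h = 271.6 mm.

h = 272 mm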